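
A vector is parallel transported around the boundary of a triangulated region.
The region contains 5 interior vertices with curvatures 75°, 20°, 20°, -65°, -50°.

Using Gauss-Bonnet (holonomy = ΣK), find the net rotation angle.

Holonomy = total enclosed curvature = 75° + 20° + 20° + (-65°) + (-50°) = 0°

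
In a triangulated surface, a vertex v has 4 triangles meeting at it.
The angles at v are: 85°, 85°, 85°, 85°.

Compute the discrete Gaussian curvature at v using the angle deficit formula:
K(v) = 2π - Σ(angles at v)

Sum of angles = 340°. K = 360° - 340° = 20° = π/9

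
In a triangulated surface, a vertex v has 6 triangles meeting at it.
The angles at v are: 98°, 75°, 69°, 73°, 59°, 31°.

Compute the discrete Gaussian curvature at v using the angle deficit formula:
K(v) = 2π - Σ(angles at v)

Sum of angles = 405°. K = 360° - 405° = -45° = -π/4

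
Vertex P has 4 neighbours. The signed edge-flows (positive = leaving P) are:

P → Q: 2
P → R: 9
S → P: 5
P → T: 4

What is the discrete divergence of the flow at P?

Divergence = sum of outgoing flows = 2 + 9 + (-5) + 4 = 10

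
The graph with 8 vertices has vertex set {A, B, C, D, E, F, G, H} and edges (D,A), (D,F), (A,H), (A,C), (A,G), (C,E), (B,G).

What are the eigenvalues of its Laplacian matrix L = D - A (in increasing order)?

Degrees: deg(A) = 4, deg(B) = 1, deg(C) = 2, deg(D) = 2, deg(E) = 1, deg(F) = 1, deg(G) = 2, deg(H) = 1.
L = D − A with rows/columns ordered (A, B, C, D, E, F, G, H):
  [ 4,  0, -1, -1,  0,  0, -1, -1]
  [ 0,  1,  0,  0,  0,  0, -1,  0]
  [-1,  0,  2,  0, -1,  0,  0,  0]
  [-1,  0,  0,  2,  0, -1,  0,  0]
  [ 0,  0, -1,  0,  1,  0,  0,  0]
  [ 0,  0,  0, -1,  0,  1,  0,  0]
  [-1, -1,  0,  0,  0,  0,  2,  0]
  [-1,  0,  0,  0,  0,  0,  0,  1]
Characteristic polynomial: det(λI − L) = λ(λ² − 3λ + 1)²(λ² − 6λ + 4)(λ − 2).
Roots: λ = 0; (λ² − 3λ + 1) = 0 ⇒ λ = (3 ± √5)/2 ≈ 0.382, 2.618 (multiplicity 2); (λ² − 6λ + 4) = 0 ⇒ λ = 3 ± √5 ≈ 0.7639, 5.2361; (λ − 2) = 0 ⇒ λ = 2.
(Check: the roots sum (with multiplicity) to 14, matching trace L = Σdeg = 2·7 = 14.)
Laplacian eigenvalues (increasing order): [0.0, 0.382, 0.382, 0.7639, 2.0, 2.618, 2.618, 5.2361]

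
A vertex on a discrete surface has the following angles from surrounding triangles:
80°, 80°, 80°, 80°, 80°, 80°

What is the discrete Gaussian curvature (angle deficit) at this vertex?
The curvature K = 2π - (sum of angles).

Sum of angles = 480°. K = 360° - 480° = -120°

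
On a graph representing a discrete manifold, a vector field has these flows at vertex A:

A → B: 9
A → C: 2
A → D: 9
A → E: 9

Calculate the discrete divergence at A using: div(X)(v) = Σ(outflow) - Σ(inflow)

Divergence = sum of outgoing flows = 9 + 2 + 9 + 9 = 29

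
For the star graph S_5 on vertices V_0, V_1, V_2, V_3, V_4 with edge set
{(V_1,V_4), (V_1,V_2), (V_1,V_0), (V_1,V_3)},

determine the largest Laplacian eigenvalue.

The star S_5 is the complete bipartite graph K_{1,4} (one hub of degree 4, 4 leaves of degree 1). The Laplacian spectrum of K_{p,q} is 0, p (multiplicity q−1), q (multiplicity p−1), p+q. With p = 1, q = 4: 0 once, 1 with multiplicity 3, and 5 once. (Check: trace L = sum of degrees = 8 = 3·1 + 5.)
Laplacian eigenvalues: [0.0, 1.0, 1.0, 1.0, 5.0]. Largest eigenvalue (spectral radius) = 5.0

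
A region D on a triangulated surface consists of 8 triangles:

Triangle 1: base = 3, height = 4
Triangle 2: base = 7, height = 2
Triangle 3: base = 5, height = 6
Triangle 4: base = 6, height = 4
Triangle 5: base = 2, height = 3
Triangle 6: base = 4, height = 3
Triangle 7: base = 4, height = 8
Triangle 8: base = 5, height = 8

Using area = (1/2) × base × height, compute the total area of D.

(1/2)×3×4 + (1/2)×7×2 + (1/2)×5×6 + (1/2)×6×4 + (1/2)×2×3 + (1/2)×4×3 + (1/2)×4×8 + (1/2)×5×8 = 85.0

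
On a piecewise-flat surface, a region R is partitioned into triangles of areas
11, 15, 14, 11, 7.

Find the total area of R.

11 + 15 + 14 + 11 + 7 = 58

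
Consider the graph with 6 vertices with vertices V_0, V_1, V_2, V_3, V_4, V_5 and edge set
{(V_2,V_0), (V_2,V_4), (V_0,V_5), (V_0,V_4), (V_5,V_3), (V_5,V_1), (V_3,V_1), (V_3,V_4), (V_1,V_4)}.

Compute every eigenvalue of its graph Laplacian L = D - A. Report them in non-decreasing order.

Degrees: deg(V_0) = 3, deg(V_1) = 3, deg(V_2) = 2, deg(V_3) = 3, deg(V_4) = 4, deg(V_5) = 3.
L = D − A with rows/columns ordered (V_0, V_1, V_2, V_3, V_4, V_5):
  [ 3,  0, -1,  0, -1, -1]
  [ 0,  3,  0, -1, -1, -1]
  [-1,  0,  2,  0, -1,  0]
  [ 0, -1,  0,  3, -1, -1]
  [-1, -1, -1, -1,  4,  0]
  [-1, -1,  0, -1,  0,  3]
Characteristic polynomial: det(λI − L) = λ(λ² − 7λ + 8)(λ − 3)(λ − 4)².
Roots: λ = 0; (λ² − 7λ + 8) = 0 ⇒ λ = (7 ± √17)/2 ≈ 1.4384, 5.5616; (λ − 3) = 0 ⇒ λ = 3; (λ − 4) = 0 ⇒ λ = 4 (multiplicity 2).
(Check: the roots sum (with multiplicity) to 18, matching trace L = Σdeg = 2·9 = 18.)
Laplacian eigenvalues (increasing order): [0.0, 1.4384, 3.0, 4.0, 4.0, 5.5616]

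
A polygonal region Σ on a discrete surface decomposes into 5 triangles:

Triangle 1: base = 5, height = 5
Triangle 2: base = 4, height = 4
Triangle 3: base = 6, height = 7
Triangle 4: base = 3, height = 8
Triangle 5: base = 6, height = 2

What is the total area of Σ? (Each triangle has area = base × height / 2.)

(1/2)×5×5 + (1/2)×4×4 + (1/2)×6×7 + (1/2)×3×8 + (1/2)×6×2 = 59.5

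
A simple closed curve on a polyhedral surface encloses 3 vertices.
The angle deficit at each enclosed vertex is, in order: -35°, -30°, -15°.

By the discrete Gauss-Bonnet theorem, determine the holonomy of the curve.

Holonomy = total enclosed curvature = (-35°) + (-30°) + (-15°) = -80°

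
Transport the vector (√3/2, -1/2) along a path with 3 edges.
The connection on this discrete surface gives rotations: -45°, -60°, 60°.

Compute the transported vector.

Total rotation: (-45°) + (-60°) + 60° = -45°. Final vector: (0.2588, -0.9659)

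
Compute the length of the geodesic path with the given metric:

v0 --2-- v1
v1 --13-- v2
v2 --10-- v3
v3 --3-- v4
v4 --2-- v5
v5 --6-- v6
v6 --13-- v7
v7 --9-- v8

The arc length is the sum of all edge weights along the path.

Arc length = 2 + 13 + 10 + 3 + 2 + 6 + 13 + 9 = 58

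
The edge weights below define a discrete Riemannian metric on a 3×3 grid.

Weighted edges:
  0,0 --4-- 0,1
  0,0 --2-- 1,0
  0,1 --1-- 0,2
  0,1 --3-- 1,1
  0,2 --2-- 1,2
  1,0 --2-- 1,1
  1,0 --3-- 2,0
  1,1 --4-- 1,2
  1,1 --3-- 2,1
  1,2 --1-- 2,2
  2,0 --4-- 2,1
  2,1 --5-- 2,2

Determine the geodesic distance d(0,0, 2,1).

Shortest path: 0,0 → 1,0 → 1,1 → 2,1, total weight = 7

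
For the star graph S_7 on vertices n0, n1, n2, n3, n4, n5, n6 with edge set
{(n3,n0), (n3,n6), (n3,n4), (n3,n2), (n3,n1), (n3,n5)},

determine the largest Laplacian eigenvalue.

The star S_7 is the complete bipartite graph K_{1,6} (one hub of degree 6, 6 leaves of degree 1). The Laplacian spectrum of K_{p,q} is 0, p (multiplicity q−1), q (multiplicity p−1), p+q. With p = 1, q = 6: 0 once, 1 with multiplicity 5, and 7 once. (Check: trace L = sum of degrees = 12 = 5·1 + 7.)
Laplacian eigenvalues: [0.0, 1.0, 1.0, 1.0, 1.0, 1.0, 7.0]. Largest eigenvalue (spectral radius) = 7.0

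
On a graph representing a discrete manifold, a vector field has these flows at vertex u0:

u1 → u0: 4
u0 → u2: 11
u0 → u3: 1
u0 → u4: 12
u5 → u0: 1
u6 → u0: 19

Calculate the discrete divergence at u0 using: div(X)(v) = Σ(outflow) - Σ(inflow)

Divergence = sum of outgoing flows = (-4) + 11 + 1 + 12 + (-1) + (-19) = 0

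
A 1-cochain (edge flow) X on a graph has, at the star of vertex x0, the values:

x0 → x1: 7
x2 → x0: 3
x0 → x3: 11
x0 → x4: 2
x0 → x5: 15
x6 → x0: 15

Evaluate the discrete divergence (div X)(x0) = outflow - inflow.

Divergence = sum of outgoing flows = 7 + (-3) + 11 + 2 + 15 + (-15) = 17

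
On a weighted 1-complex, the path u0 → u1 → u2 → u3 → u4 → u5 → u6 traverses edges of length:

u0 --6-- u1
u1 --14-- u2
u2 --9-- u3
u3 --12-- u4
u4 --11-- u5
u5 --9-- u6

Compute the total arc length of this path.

Arc length = 6 + 14 + 9 + 12 + 11 + 9 = 61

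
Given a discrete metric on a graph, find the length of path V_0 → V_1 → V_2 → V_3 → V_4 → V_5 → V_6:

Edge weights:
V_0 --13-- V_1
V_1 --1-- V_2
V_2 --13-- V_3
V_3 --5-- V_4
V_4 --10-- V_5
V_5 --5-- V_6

Arc length = 13 + 1 + 13 + 5 + 10 + 5 = 47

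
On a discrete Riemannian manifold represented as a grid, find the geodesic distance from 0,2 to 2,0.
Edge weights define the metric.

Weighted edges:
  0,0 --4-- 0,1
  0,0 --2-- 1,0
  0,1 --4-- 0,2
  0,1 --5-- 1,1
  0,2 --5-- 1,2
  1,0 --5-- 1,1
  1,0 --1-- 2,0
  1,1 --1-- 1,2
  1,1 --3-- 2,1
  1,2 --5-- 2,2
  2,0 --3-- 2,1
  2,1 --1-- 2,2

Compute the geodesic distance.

Shortest path: 0,2 → 0,1 → 0,0 → 1,0 → 2,0, total weight = 11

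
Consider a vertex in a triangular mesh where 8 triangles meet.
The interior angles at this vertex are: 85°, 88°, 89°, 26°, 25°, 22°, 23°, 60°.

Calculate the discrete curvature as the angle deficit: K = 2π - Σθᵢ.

Sum of angles = 418°. K = 360° - 418° = -58° = -29π/90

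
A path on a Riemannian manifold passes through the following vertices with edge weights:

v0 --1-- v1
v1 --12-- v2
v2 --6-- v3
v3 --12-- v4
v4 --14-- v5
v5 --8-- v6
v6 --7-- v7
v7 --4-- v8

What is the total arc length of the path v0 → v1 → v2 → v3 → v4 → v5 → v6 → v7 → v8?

Arc length = 1 + 12 + 6 + 12 + 14 + 8 + 7 + 4 = 64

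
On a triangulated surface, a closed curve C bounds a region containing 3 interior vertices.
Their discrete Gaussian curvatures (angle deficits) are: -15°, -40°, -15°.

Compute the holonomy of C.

Holonomy = total enclosed curvature = (-15°) + (-40°) + (-15°) = -70°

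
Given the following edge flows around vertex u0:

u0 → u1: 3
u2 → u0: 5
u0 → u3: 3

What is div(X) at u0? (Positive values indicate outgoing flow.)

Divergence = sum of outgoing flows = 3 + (-5) + 3 = 1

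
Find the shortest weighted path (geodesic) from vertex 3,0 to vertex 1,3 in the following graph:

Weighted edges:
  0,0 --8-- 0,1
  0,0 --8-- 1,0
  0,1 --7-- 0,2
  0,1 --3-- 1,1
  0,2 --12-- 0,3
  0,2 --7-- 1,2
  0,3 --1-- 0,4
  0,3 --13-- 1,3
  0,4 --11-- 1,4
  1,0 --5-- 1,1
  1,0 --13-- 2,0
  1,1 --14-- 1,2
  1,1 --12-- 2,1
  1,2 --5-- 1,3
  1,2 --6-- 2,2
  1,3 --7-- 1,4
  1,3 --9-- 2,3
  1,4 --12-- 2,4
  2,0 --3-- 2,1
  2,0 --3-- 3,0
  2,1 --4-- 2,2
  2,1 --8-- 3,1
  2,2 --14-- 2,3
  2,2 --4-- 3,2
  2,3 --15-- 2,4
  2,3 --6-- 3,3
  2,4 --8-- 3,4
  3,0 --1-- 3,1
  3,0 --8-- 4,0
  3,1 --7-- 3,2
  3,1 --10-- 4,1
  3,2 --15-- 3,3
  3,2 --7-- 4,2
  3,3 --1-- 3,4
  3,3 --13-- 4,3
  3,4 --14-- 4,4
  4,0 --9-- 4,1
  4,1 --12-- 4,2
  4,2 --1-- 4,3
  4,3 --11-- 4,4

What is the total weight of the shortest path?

Shortest path: 3,0 → 2,0 → 2,1 → 2,2 → 1,2 → 1,3, total weight = 21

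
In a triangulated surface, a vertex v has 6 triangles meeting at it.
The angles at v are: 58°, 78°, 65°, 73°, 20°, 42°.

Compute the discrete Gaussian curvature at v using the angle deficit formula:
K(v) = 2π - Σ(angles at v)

Sum of angles = 336°. K = 360° - 336° = 24° = 2π/15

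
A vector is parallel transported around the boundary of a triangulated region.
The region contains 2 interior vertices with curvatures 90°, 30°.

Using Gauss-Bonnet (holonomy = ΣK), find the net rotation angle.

Holonomy = total enclosed curvature = 90° + 30° = 120°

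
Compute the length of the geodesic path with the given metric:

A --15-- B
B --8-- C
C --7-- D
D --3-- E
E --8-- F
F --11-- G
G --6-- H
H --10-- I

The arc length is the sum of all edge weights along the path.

Arc length = 15 + 8 + 7 + 3 + 8 + 11 + 6 + 10 = 68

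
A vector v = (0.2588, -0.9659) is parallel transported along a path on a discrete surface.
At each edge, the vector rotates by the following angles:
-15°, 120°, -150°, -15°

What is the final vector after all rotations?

Total rotation: (-15°) + 120° + (-150°) + (-15°) = -60°. Final vector: (-0.7071, -0.7071)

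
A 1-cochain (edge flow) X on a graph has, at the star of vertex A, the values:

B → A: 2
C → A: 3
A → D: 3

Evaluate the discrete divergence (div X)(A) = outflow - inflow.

Divergence = sum of outgoing flows = (-2) + (-3) + 3 = -2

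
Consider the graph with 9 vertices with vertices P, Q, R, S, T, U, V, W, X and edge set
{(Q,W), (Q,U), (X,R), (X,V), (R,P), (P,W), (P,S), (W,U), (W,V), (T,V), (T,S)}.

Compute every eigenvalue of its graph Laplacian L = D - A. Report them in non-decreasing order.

Degrees: deg(P) = 3, deg(Q) = 2, deg(R) = 2, deg(S) = 2, deg(T) = 2, deg(U) = 2, deg(V) = 3, deg(W) = 4, deg(X) = 2.
L = D − A with rows/columns ordered (P, Q, R, S, T, U, V, W, X):
  [ 3,  0, -1, -1,  0,  0,  0, -1,  0]
  [ 0,  2,  0,  0,  0, -1,  0, -1,  0]
  [-1,  0,  2,  0,  0,  0,  0,  0, -1]
  [-1,  0,  0,  2, -1,  0,  0,  0,  0]
  [ 0,  0,  0, -1,  2,  0, -1,  0,  0]
  [ 0, -1,  0,  0,  0,  2,  0, -1,  0]
  [ 0,  0,  0,  0, -1,  0,  3, -1, -1]
  [-1, -1,  0,  0,  0, -1, -1,  4,  0]
  [ 0,  0, -1,  0,  0,  0, -1,  0,  2]
Characteristic polynomial: det(λI − L) = λ(λ² − 6λ + 3)(λ − 1)(λ² − 6λ + 7)(λ − 3)³.
Roots: λ = 0; (λ² − 6λ + 3) = 0 ⇒ λ = 3 ± √6 ≈ 0.5505, 5.4495; (λ − 1) = 0 ⇒ λ = 1; (λ² − 6λ + 7) = 0 ⇒ λ = 3 ± √2 ≈ 1.5858, 4.4142; (λ − 3) = 0 ⇒ λ = 3 (multiplicity 3).
(Check: the roots sum (with multiplicity) to 22, matching trace L = Σdeg = 2·11 = 22.)
Laplacian eigenvalues (increasing order): [0.0, 0.5505, 1.0, 1.5858, 3.0, 3.0, 3.0, 4.4142, 5.4495]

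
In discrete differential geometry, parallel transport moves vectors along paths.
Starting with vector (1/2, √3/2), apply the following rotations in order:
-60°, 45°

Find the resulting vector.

Total rotation: (-60°) + 45° = -15°. Final vector: (0.7071, 0.7071)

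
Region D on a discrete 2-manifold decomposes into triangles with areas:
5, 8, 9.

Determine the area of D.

5 + 8 + 9 = 22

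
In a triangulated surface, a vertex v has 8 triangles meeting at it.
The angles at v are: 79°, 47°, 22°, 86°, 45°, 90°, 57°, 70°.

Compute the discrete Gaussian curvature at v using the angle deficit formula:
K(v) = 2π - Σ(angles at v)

Sum of angles = 496°. K = 360° - 496° = -136° = -34π/45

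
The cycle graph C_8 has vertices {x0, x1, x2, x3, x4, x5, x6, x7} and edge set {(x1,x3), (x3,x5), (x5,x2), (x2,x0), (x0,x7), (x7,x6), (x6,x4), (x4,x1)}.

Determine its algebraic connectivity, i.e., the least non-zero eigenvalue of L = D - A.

The cycle graph C_n has Laplacian eigenvalues λ_k = 2 − 2cos(2πk/n), k = 0, 1, …, n−1. Here n = 8:
k=0: 2 − 2cos(0) = 0.0; k=1: 2 − 2cos(π/4) = 0.5858; k=2: 2 − 2cos(π/2) = 2.0; k=3: 2 − 2cos(3π/4) = 3.4142; k=4: 2 − 2cos(π) = 4.0; k=5: 2 − 2cos(5π/4) = 3.4142; k=6: 2 − 2cos(3π/2) = 2.0; k=7: 2 − 2cos(7π/4) = 0.5858.
Laplacian eigenvalues: [0.0, 0.5858, 0.5858, 2.0, 2.0, 3.4142, 3.4142, 4.0]. Algebraic connectivity (smallest non-zero eigenvalue) = 0.5858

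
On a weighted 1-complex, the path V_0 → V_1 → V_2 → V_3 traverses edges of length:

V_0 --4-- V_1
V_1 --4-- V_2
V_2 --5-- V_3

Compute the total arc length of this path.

Arc length = 4 + 4 + 5 = 13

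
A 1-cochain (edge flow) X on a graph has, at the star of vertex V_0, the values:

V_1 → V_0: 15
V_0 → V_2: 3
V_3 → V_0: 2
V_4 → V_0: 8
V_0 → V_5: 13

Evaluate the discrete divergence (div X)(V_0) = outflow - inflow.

Divergence = sum of outgoing flows = (-15) + 3 + (-2) + (-8) + 13 = -9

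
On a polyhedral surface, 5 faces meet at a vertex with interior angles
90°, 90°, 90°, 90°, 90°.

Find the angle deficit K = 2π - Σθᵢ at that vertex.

Sum of angles = 450°. K = 360° - 450° = -90° = -π/2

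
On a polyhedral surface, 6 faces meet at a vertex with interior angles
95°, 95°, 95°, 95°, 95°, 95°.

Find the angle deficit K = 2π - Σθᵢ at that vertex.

Sum of angles = 570°. K = 360° - 570° = -210°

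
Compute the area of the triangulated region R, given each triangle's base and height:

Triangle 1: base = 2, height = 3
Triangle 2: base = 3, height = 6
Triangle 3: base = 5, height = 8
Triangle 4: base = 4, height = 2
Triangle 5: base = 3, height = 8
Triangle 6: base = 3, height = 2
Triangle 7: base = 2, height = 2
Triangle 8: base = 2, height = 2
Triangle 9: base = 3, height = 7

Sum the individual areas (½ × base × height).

(1/2)×2×3 + (1/2)×3×6 + (1/2)×5×8 + (1/2)×4×2 + (1/2)×3×8 + (1/2)×3×2 + (1/2)×2×2 + (1/2)×2×2 + (1/2)×3×7 = 65.5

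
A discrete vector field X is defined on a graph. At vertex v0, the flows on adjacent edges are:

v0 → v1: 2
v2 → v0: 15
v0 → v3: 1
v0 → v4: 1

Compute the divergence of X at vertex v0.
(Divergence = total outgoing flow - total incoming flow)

Divergence = sum of outgoing flows = 2 + (-15) + 1 + 1 = -11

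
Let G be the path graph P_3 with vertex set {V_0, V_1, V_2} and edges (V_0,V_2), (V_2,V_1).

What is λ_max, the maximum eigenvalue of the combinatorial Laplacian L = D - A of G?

The path graph P_n has Laplacian eigenvalues λ_k = 2 − 2cos(kπ/n), k = 0, 1, …, n−1. Here n = 3:
k=0: 2 − 2cos(0) = 0.0; k=1: 2 − 2cos(π/3) = 1.0; k=2: 2 − 2cos(2π/3) = 3.0.
Laplacian eigenvalues: [0.0, 1.0, 3.0]. Largest eigenvalue (spectral radius) = 3.0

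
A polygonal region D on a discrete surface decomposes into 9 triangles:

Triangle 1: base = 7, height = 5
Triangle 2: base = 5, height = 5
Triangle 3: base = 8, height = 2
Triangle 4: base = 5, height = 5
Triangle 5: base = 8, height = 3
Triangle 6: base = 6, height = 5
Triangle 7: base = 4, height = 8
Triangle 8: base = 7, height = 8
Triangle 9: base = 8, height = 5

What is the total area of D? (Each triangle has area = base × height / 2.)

(1/2)×7×5 + (1/2)×5×5 + (1/2)×8×2 + (1/2)×5×5 + (1/2)×8×3 + (1/2)×6×5 + (1/2)×4×8 + (1/2)×7×8 + (1/2)×8×5 = 141.5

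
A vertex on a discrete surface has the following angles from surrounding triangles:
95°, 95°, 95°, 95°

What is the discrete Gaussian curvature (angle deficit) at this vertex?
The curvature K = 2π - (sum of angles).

Sum of angles = 380°. K = 360° - 380° = -20° = -π/9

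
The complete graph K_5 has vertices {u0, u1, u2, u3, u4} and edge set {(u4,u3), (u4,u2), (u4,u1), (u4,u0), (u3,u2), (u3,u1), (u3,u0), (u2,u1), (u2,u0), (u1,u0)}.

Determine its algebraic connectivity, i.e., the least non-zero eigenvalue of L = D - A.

For the complete graph K_n, L = nI − J (J = all-ones matrix). J has eigenvalues n (once, eigenvector 𝟙) and 0 (multiplicity n−1), so L has eigenvalues 0 (once) and n (multiplicity n−1). Here n = 5: eigenvalue 0 once and 5 with multiplicity 4.
Laplacian eigenvalues: [0.0, 5.0, 5.0, 5.0, 5.0]. Algebraic connectivity (smallest non-zero eigenvalue) = 5.0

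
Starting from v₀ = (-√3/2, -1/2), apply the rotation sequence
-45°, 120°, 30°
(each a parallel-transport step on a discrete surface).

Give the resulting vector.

Total rotation: (-45°) + 120° + 30° = 105°. Final vector: (0.7071, -0.7071)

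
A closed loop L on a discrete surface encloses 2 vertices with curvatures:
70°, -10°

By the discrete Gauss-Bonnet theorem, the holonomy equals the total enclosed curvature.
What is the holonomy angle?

Holonomy = total enclosed curvature = 70° + (-10°) = 60°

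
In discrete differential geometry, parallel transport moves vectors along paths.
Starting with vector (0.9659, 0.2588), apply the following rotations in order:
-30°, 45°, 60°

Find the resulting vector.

Total rotation: (-30°) + 45° + 60° = 75°. Final vector: (0, 1)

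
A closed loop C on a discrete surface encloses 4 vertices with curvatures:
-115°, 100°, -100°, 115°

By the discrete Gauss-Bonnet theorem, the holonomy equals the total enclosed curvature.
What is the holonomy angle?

Holonomy = total enclosed curvature = (-115°) + 100° + (-100°) + 115° = 0°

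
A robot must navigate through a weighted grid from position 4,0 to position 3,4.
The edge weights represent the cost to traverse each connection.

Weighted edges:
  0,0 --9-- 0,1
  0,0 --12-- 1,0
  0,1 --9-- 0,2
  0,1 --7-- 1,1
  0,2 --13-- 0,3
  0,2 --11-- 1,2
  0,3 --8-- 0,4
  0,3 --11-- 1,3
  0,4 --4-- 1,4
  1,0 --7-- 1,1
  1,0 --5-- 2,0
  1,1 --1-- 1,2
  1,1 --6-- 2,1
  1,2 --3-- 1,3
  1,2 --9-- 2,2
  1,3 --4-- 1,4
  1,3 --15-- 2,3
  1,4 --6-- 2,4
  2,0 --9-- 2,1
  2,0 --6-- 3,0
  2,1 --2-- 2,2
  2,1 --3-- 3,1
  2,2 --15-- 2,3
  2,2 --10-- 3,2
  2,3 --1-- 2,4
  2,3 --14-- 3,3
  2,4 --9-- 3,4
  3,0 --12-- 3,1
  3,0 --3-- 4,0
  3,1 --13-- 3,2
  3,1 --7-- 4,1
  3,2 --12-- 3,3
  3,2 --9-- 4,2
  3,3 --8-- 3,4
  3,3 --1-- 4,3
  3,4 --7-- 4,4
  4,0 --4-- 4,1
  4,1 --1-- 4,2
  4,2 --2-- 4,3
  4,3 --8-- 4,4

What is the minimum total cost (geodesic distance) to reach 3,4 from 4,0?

Shortest path: 4,0 → 4,1 → 4,2 → 4,3 → 3,3 → 3,4, total weight = 16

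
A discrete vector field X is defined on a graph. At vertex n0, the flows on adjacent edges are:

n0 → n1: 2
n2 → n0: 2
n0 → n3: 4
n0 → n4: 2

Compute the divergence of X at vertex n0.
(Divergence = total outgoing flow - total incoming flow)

Divergence = sum of outgoing flows = 2 + (-2) + 4 + 2 = 6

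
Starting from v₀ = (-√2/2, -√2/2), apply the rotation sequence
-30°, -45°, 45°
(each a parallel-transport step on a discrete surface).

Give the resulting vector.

Total rotation: (-30°) + (-45°) + 45° = -30°. Final vector: (-0.9659, -0.2588)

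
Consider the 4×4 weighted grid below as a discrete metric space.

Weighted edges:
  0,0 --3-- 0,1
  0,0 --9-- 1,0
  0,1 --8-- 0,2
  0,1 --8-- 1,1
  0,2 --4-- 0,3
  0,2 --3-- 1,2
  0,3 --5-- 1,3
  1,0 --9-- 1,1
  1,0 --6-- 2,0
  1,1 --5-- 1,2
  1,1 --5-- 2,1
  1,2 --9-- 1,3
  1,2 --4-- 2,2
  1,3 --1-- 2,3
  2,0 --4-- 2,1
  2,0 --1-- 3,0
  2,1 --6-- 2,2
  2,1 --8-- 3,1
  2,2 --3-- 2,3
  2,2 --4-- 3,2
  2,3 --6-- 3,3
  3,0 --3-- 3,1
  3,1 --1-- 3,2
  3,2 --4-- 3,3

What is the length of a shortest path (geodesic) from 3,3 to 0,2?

Shortest path: 3,3 → 3,2 → 2,2 → 1,2 → 0,2, total weight = 15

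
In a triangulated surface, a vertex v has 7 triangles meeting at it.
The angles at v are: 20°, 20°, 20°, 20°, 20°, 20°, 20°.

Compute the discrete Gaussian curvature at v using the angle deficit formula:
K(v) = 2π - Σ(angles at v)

Sum of angles = 140°. K = 360° - 140° = 220°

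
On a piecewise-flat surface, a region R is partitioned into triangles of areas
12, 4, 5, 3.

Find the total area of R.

12 + 4 + 5 + 3 = 24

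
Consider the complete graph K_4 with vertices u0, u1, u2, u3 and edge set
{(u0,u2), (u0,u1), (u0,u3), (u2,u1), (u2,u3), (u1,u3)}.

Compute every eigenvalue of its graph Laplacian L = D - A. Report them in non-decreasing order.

For the complete graph K_n, L = nI − J (J = all-ones matrix). J has eigenvalues n (once, eigenvector 𝟙) and 0 (multiplicity n−1), so L has eigenvalues 0 (once) and n (multiplicity n−1). Here n = 4: eigenvalue 0 once and 4 with multiplicity 3.
Laplacian eigenvalues (increasing order): [0.0, 4.0, 4.0, 4.0]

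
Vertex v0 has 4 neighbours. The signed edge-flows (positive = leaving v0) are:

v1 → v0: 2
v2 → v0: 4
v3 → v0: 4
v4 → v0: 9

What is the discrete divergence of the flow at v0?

Divergence = sum of outgoing flows = (-2) + (-4) + (-4) + (-9) = -19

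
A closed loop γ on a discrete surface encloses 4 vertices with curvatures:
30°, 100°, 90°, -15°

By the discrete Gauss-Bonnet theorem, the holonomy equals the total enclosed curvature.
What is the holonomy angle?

Holonomy = total enclosed curvature = 30° + 100° + 90° + (-15°) = 205°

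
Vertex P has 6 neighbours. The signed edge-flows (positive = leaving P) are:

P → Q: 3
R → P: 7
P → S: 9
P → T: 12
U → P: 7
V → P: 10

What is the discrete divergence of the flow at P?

Divergence = sum of outgoing flows = 3 + (-7) + 9 + 12 + (-7) + (-10) = 0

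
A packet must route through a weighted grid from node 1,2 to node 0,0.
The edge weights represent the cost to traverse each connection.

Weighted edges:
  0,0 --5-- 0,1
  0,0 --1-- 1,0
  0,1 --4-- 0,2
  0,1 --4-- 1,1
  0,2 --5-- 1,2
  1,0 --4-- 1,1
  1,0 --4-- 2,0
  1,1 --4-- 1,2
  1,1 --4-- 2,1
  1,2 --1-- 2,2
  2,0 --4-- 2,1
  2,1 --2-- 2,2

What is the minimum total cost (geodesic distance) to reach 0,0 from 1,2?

Shortest path: 1,2 → 1,1 → 1,0 → 0,0, total weight = 9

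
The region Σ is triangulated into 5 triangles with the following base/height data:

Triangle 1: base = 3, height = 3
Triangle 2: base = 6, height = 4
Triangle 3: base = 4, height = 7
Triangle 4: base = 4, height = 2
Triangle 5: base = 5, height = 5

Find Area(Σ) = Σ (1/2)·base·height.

(1/2)×3×3 + (1/2)×6×4 + (1/2)×4×7 + (1/2)×4×2 + (1/2)×5×5 = 47.0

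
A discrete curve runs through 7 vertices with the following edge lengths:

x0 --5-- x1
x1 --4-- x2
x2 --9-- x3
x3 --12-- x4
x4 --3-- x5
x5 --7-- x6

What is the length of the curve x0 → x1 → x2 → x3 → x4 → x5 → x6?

Arc length = 5 + 4 + 9 + 12 + 3 + 7 = 40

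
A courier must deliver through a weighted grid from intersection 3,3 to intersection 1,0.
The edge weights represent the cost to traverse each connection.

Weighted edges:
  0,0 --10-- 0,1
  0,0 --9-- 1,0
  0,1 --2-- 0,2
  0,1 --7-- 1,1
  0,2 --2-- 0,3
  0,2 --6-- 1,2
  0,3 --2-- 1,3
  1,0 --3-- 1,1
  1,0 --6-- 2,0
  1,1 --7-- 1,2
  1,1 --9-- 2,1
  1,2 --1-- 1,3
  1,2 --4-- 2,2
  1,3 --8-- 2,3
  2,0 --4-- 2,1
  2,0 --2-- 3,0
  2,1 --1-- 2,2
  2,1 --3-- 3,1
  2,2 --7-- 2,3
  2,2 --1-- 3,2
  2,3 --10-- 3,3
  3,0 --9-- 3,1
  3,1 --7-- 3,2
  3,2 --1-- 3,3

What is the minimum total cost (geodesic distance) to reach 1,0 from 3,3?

Shortest path: 3,3 → 3,2 → 2,2 → 2,1 → 2,0 → 1,0, total weight = 13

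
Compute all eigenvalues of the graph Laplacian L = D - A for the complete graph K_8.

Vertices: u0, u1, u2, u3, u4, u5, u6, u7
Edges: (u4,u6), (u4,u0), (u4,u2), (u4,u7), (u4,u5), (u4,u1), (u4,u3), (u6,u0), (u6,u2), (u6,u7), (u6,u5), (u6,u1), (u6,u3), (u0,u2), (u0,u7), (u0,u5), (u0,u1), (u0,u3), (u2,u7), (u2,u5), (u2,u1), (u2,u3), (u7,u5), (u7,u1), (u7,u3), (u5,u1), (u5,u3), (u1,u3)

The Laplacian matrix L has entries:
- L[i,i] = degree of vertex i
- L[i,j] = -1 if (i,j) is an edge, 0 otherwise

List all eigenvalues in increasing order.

For the complete graph K_n, L = nI − J (J = all-ones matrix). J has eigenvalues n (once, eigenvector 𝟙) and 0 (multiplicity n−1), so L has eigenvalues 0 (once) and n (multiplicity n−1). Here n = 8: eigenvalue 0 once and 8 with multiplicity 7.
Laplacian eigenvalues (increasing order): [0.0, 8.0, 8.0, 8.0, 8.0, 8.0, 8.0, 8.0]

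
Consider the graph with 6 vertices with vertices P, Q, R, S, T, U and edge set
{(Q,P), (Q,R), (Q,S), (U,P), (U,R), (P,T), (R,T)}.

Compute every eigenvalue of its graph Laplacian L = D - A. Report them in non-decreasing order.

Degrees: deg(P) = 3, deg(Q) = 3, deg(R) = 3, deg(S) = 1, deg(T) = 2, deg(U) = 2.
L = D − A with rows/columns ordered (P, Q, R, S, T, U):
  [ 3, -1,  0,  0, -1, -1]
  [-1,  3, -1, -1,  0,  0]
  [ 0, -1,  3,  0, -1, -1]
  [ 0, -1,  0,  1,  0,  0]
  [-1,  0, -1,  0,  2,  0]
  [-1,  0, -1,  0,  0,  2]
Characteristic polynomial: det(λI − L) = λ(λ² − 6λ + 4)(λ − 2)(λ − 3)².
Roots: λ = 0; (λ² − 6λ + 4) = 0 ⇒ λ = 3 ± √5 ≈ 0.7639, 5.2361; (λ − 2) = 0 ⇒ λ = 2; (λ − 3) = 0 ⇒ λ = 3 (multiplicity 2).
(Check: the roots sum (with multiplicity) to 14, matching trace L = Σdeg = 2·7 = 14.)
Laplacian eigenvalues (increasing order): [0.0, 0.7639, 2.0, 3.0, 3.0, 5.2361]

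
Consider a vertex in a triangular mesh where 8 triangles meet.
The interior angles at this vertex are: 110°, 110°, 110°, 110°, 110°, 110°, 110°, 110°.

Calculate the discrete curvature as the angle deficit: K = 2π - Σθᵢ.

Sum of angles = 880°. K = 360° - 880° = -520°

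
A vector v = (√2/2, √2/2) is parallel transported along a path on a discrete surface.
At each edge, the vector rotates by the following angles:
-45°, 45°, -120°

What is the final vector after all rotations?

Total rotation: (-45°) + 45° + (-120°) = -120°. Final vector: (0.2588, -0.9659)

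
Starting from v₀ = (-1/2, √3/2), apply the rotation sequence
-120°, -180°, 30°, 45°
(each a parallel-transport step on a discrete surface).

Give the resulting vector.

Total rotation: (-120°) + (-180°) + 30° + 45° = -225° ≡ 135° (mod 360°). Final vector: (-0.2588, -0.9659)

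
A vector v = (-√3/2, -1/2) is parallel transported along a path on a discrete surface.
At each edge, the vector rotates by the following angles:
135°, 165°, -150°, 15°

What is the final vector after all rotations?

Total rotation: 135° + 165° + (-150°) + 15° = 165°. Final vector: (0.9659, 0.2588)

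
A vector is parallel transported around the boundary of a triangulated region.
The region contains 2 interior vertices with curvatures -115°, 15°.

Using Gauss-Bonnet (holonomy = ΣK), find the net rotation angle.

Holonomy = total enclosed curvature = (-115°) + 15° = -100°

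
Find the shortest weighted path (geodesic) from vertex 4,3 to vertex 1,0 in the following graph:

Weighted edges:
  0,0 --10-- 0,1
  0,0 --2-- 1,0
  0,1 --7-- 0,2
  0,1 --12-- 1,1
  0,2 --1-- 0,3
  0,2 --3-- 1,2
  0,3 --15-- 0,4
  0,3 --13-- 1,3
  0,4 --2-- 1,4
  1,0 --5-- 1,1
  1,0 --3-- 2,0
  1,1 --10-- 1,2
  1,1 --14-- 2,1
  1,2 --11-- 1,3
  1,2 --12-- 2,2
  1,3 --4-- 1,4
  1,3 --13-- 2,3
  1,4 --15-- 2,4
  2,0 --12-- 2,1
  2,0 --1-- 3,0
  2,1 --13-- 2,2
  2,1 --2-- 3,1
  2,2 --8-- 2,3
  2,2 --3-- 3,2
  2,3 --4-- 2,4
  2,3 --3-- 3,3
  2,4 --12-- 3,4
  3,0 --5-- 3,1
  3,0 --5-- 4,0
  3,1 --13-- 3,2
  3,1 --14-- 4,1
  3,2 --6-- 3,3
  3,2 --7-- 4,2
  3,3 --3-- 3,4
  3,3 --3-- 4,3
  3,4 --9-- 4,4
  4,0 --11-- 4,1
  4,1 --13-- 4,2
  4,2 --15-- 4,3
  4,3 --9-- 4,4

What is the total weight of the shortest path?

Shortest path: 4,3 → 3,3 → 3,2 → 3,1 → 3,0 → 2,0 → 1,0, total weight = 31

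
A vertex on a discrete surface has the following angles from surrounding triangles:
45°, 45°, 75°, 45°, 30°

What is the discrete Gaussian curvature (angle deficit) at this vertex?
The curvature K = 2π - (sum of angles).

Sum of angles = 240°. K = 360° - 240° = 120°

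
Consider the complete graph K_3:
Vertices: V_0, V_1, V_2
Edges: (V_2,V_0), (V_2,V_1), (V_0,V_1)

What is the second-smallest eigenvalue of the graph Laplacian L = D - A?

For the complete graph K_n, L = nI − J (J = all-ones matrix). J has eigenvalues n (once, eigenvector 𝟙) and 0 (multiplicity n−1), so L has eigenvalues 0 (once) and n (multiplicity n−1). Here n = 3: eigenvalue 0 once and 3 with multiplicity 2.
Laplacian eigenvalues: [0.0, 3.0, 3.0]. Algebraic connectivity (smallest non-zero eigenvalue) = 3.0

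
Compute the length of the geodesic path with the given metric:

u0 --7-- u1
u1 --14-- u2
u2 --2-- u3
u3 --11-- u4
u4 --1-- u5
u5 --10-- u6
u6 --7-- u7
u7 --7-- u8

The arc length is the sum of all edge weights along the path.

Arc length = 7 + 14 + 2 + 11 + 1 + 10 + 7 + 7 = 59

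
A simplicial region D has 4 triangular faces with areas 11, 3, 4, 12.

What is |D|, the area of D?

11 + 3 + 4 + 12 = 30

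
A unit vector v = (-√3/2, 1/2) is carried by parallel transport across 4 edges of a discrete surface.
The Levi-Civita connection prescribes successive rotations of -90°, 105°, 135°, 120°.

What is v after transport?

Total rotation: (-90°) + 105° + 135° + 120° = 270° ≡ -90° (mod 360°). Final vector: (0.5000, 0.8660)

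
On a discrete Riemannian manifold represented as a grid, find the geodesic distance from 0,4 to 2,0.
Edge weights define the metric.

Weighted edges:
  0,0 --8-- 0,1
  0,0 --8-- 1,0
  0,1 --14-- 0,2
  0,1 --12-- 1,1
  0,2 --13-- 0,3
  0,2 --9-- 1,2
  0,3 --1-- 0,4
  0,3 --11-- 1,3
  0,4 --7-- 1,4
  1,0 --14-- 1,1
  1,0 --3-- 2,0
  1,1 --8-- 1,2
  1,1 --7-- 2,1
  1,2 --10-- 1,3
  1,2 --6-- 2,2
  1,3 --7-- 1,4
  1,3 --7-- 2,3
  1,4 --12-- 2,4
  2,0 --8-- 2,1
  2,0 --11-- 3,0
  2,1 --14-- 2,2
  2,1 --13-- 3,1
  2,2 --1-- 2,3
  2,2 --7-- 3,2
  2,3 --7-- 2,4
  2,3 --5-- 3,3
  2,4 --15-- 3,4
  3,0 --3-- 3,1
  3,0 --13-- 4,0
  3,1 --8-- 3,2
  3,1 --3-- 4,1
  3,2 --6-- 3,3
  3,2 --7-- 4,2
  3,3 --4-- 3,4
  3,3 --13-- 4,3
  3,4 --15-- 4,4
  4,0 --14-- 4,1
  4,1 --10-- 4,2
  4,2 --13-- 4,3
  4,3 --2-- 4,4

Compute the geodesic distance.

Shortest path: 0,4 → 0,3 → 1,3 → 2,3 → 2,2 → 2,1 → 2,0, total weight = 42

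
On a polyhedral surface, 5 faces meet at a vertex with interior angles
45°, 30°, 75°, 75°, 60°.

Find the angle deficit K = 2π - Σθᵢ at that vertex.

Sum of angles = 285°. K = 360° - 285° = 75° = 5π/12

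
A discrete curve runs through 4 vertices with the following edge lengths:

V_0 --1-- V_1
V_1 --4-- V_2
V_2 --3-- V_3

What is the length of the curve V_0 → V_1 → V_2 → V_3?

Arc length = 1 + 4 + 3 = 8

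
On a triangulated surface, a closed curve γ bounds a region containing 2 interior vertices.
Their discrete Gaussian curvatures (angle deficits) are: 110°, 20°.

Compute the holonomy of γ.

Holonomy = total enclosed curvature = 110° + 20° = 130°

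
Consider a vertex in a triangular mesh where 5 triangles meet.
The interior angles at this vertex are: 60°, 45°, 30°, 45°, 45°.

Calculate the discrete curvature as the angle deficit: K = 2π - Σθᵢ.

Sum of angles = 225°. K = 360° - 225° = 135° = 3π/4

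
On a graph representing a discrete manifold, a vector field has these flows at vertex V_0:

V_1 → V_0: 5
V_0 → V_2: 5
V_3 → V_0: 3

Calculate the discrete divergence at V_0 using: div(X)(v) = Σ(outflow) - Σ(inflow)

Divergence = sum of outgoing flows = (-5) + 5 + (-3) = -3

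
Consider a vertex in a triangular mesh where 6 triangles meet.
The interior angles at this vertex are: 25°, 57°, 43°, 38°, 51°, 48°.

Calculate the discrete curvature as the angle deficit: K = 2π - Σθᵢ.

Sum of angles = 262°. K = 360° - 262° = 98° = 49π/90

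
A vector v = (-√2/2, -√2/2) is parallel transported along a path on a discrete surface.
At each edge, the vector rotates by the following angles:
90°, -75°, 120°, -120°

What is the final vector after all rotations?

Total rotation: 90° + (-75°) + 120° + (-120°) = 15°. Final vector: (-0.5000, -0.8660)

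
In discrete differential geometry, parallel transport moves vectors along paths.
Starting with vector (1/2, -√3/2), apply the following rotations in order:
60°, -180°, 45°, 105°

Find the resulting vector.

Total rotation: 60° + (-180°) + 45° + 105° = 30°. Final vector: (0.8660, -0.5000)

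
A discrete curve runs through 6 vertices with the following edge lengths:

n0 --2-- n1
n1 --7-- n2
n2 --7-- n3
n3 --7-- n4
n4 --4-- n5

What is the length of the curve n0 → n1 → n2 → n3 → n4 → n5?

Arc length = 2 + 7 + 7 + 7 + 4 = 27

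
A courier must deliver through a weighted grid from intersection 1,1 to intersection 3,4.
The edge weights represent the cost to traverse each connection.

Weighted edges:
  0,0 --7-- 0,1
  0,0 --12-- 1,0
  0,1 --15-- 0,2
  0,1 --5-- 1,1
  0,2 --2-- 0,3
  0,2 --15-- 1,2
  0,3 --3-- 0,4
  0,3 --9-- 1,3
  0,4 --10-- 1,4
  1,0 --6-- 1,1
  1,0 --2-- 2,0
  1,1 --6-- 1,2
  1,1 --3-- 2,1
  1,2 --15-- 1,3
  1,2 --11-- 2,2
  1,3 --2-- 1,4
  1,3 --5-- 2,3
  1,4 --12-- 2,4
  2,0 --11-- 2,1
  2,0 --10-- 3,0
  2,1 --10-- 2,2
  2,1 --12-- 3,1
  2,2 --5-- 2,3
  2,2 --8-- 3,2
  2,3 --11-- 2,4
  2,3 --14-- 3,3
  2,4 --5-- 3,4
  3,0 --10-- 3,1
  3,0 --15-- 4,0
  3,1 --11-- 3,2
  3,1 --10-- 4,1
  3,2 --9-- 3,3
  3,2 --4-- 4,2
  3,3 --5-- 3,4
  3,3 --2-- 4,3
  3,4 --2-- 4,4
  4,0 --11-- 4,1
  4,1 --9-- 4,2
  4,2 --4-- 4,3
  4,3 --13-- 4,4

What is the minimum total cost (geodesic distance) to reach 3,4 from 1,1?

Shortest path: 1,1 → 2,1 → 2,2 → 2,3 → 2,4 → 3,4, total weight = 34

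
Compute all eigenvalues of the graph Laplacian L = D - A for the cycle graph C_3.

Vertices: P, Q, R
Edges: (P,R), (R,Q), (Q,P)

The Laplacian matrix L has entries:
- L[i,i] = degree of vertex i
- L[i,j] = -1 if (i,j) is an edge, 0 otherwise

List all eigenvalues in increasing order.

The cycle graph C_n has Laplacian eigenvalues λ_k = 2 − 2cos(2πk/n), k = 0, 1, …, n−1. Here n = 3:
k=0: 2 − 2cos(0) = 0.0; k=1: 2 − 2cos(2π/3) = 3.0; k=2: 2 − 2cos(4π/3) = 3.0.
Laplacian eigenvalues (increasing order): [0.0, 3.0, 3.0]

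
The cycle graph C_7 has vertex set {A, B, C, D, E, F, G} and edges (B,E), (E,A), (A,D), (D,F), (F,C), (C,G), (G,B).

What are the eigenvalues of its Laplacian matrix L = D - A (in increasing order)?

The cycle graph C_n has Laplacian eigenvalues λ_k = 2 − 2cos(2πk/n), k = 0, 1, …, n−1. Here n = 7:
k=0: 2 − 2cos(0) = 0.0; k=1: 2 − 2cos(2π/7) = 0.753; k=2: 2 − 2cos(4π/7) = 2.445; k=3: 2 − 2cos(6π/7) = 3.8019; k=4: 2 − 2cos(8π/7) = 3.8019; k=5: 2 − 2cos(10π/7) = 2.445; k=6: 2 − 2cos(12π/7) = 0.753.
Laplacian eigenvalues (increasing order): [0.0, 0.753, 0.753, 2.445, 2.445, 3.8019, 3.8019]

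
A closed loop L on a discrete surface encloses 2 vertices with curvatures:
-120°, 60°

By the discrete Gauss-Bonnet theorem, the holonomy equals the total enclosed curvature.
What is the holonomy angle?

Holonomy = total enclosed curvature = (-120°) + 60° = -60°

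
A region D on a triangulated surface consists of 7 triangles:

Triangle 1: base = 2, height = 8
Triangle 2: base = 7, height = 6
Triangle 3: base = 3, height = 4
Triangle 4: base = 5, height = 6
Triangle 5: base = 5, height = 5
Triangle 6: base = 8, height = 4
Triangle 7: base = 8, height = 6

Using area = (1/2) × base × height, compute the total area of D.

(1/2)×2×8 + (1/2)×7×6 + (1/2)×3×4 + (1/2)×5×6 + (1/2)×5×5 + (1/2)×8×4 + (1/2)×8×6 = 102.5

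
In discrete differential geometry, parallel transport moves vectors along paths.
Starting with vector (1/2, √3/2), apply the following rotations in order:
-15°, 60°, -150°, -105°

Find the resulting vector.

Total rotation: (-15°) + 60° + (-150°) + (-105°) = -210° ≡ 150° (mod 360°). Final vector: (-0.8660, -0.5000)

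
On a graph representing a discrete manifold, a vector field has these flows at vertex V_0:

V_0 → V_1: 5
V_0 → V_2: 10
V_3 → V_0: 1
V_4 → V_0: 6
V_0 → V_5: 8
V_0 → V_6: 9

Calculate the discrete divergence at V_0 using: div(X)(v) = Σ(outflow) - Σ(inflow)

Divergence = sum of outgoing flows = 5 + 10 + (-1) + (-6) + 8 + 9 = 25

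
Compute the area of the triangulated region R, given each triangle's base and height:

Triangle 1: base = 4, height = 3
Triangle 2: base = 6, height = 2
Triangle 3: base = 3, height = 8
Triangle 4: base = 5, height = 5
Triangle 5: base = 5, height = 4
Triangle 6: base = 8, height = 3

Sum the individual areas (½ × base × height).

(1/2)×4×3 + (1/2)×6×2 + (1/2)×3×8 + (1/2)×5×5 + (1/2)×5×4 + (1/2)×8×3 = 58.5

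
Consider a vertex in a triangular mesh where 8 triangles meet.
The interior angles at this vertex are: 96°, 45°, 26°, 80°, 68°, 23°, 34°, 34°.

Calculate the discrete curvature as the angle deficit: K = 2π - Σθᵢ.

Sum of angles = 406°. K = 360° - 406° = -46° = -23π/90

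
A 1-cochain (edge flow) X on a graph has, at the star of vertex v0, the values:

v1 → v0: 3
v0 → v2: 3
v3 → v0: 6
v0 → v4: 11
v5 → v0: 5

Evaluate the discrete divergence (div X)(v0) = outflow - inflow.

Divergence = sum of outgoing flows = (-3) + 3 + (-6) + 11 + (-5) = 0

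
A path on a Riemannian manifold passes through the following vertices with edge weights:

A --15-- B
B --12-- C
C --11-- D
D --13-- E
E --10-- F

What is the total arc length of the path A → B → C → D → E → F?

Arc length = 15 + 12 + 11 + 13 + 10 = 61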